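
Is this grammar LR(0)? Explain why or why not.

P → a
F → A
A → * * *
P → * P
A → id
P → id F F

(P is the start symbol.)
Augment with P' → P and build the canonical LR(0) collection (I0 = CLOSURE({[P' → . P]}), then GOTO on every symbol after a dot until no new states appear). It has 13 states:
  I0: { [P → . * P], [P → . a], [P → . id F F], [P' → . P] }  — shift
  I1: { [P → * . P], [P → . * P], [P → . a], [P → . id F F] }  — shift
  I2: { [P' → P .] }  — accept
  I3: { [P → a .] }  — reduce
  I4: { [A → . * * *], [A → . id], [F → . A], [P → id . F F] }  — shift
  I5: { [A → * . * *] }  — shift
  I6: { [F → A .] }  — reduce
  I7: { [A → . * * *], [A → . id], [F → . A], [P → id F . F] }  — shift
  I8: { [A → id .] }  — reduce
  I9: { [P → id F F .] }  — reduce
  I10: { [A → * * . *] }  — shift
  I11: { [A → * * * .] }  — reduce
  I12: { [P → * P .] }  — reduce

Every state is either a pure shift/goto state or contains exactly one complete item and nothing to shift — no conflicts. The grammar is LR(0).

Answer: Yes, the grammar is LR(0)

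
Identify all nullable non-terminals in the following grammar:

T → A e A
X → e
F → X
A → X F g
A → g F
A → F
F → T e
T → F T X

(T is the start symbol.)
A non-terminal is nullable if it can derive ε (the empty string): either it has an ε-production, or it has a production whose right-hand side consists entirely of nullable non-terminals.

There are no ε-productions, so no non-terminal can derive ε.
No non-terminals are nullable.

Answer: None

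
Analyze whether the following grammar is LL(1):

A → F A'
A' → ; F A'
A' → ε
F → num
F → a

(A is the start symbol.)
Yes, the grammar is LL(1).

A grammar is LL(1) if for each non-terminal N with multiple productions, the predict sets of those productions are pairwise disjoint, where PREDICT(N → α) = (FIRST(α) \ {ε}) ∪ (FOLLOW(N) if α ⇒* ε).

Relevant sets:
  FOLLOW(A') = { $ }

For A':
  PREDICT(A' → ';' F A') = { ';' }
  PREDICT(A' → ε) = { $ }
For F:
  PREDICT(F → num) = { 'num' }
  PREDICT(F → a) = { 'a' }
A has a single production, so nothing to check there.

All predict sets are disjoint. The grammar IS LL(1).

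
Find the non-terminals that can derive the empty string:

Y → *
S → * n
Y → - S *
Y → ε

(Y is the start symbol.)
ε-productions: Y → ε
So Y is immediately nullable.
No further non-terminal can be added: every production for the remaining non-terminals contains a terminal or a non-nullable non-terminal.
Nullable = { 'Y' }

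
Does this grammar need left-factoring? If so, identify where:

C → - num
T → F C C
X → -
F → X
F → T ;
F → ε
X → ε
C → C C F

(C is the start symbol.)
Left-factoring is needed when two productions for the same non-terminal
share a common prefix on the right-hand side.

Productions for C:
  C → - num
  C → C C F
Productions for X:
  X → -
  X → ε
Productions for F:
  F → X
  F → T ;
  F → ε

No common prefixes found.

Answer: No, left-factoring is not needed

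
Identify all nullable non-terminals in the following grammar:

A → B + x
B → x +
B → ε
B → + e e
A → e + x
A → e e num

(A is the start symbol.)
{ 'B' }

ε-productions: B → ε
So B is immediately nullable.
No further non-terminal can be added: every production for the remaining non-terminals contains a terminal or a non-nullable non-terminal.
Nullable = { 'B' }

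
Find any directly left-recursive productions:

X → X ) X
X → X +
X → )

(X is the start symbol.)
Yes, X is left-recursive

X → X ) X: LEFT RECURSIVE (starts with X)
X → X +: LEFT RECURSIVE (starts with X)
X → ): starts with ')'

The grammar has direct left recursion on: X.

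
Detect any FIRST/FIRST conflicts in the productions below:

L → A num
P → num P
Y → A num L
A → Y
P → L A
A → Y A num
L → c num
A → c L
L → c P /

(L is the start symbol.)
Yes. L → A num / L → c num on { 'c' }; L → A num / L → c P '/' on { 'c' }; L → c num / L → c P '/' on { 'c' }; A → Y / A → Y A num on { 'c' }; A → Y / A → c L on { 'c' }; A → Y A num / A → c L on { 'c' }

FIRST sets of the non-terminals at (or reachable through a nullable prefix from) the front of some alternative:
  FIRST(A) = { 'c' }
  FIRST(L) = { 'c' }
  FIRST(Y) = { 'c' }

Productions for L:
  L → A num: FIRST = { 'c' }
  L → c num: FIRST = { 'c' }
  L → c P /: FIRST = { 'c' }
Productions for P:
  P → num P: FIRST = { 'num' }
  P → L A: FIRST = { 'c' }
Productions for A:
  A → Y: FIRST = { 'c' }
  A → Y A num: FIRST = { 'c' }
  A → c L: FIRST = { 'c' }
Y has only one production, so no FIRST/FIRST conflict is possible there.

Conflict for L: L → A num and L → c num
  Overlap: { 'c' }
Conflict for L: L → A num and L → c P /
  Overlap: { 'c' }
Conflict for L: L → c num and L → c P /
  Overlap: { 'c' }
Conflict for A: A → Y and A → Y A num
  Overlap: { 'c' }
Conflict for A: A → Y and A → c L
  Overlap: { 'c' }
Conflict for A: A → Y A num and A → c L
  Overlap: { 'c' }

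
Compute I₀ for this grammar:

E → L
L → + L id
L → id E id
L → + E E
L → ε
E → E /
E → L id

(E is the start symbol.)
{ [E → . E /], [E → . L id], [E → . L], [E' → . E], [L → . + E E], [L → . + L id], [L → . id E id], [L → .] }

First, augment the grammar with E' → E
I₀ = CLOSURE({ [E' → . E] }):
  [E' → . E] has the dot before E: add [E → . L], [E → . E /], [E → . L id]
  [E → . L] has the dot before L: add [L → . + L id], [L → . id E id], [L → . + E E], [L → .]
No further items can be added.

I₀ = { [E → . E /], [E → . L id], [E → . L], [E' → . E], [L → . + E E], [L → . + L id], [L → . id E id], [L → .] }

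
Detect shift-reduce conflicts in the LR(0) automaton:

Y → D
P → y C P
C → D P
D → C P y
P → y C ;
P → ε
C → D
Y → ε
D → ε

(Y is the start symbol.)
A shift-reduce conflict occurs when an LR(0) state has both:
  - a complete (reduce) item [A → α .] (dot at the end), and
  - a shift item [B → β . c γ] (dot before a terminal).

Augment with Y' → Y and build the canonical LR(0) collection (I0 = CLOSURE({[Y' → . Y]}), then GOTO on every symbol after a dot until no new states appear). It has 12 states:
  I0: { [C → . D P], [C → . D], [D → . C P y], [D → .], [Y → . D], [Y → .], [Y' → . Y] }  — 2 reduces
  I1: { [D → C . P y], [P → . y C ;], [P → . y C P], [P → .] }  — shift, reduce
  I2: { [C → D . P], [C → D .], [P → . y C ;], [P → . y C P], [P → .], [Y → D .] }  — shift, 3 reduces
  I3: { [Y' → Y .] }  — accept
  I4: { [C → D P .] }  — reduce
  I5: { [C → . D P], [C → . D], [D → . C P y], [D → .], [P → y . C ;], [P → y . C P] }  — reduce
  I6: { [D → C . P y], [P → . y C ;], [P → . y C P], [P → .], [P → y C . ;], [P → y C . P] }  — shift, reduce
  I7: { [C → D . P], [C → D .], [P → . y C ;], [P → . y C P], [P → .] }  — shift, 2 reduces
  I8: { [P → y C ; .] }  — reduce
  I9: { [D → C P . y], [P → y C P .] }  — shift, reduce
  I10: { [D → C P y .] }  — reduce
  I11: { [D → C P . y] }  — shift

I1 contains reduce item [P → .] and shift items [P → . y C ;], [P → . y C P] — shift-reduce conflict.
I2 contains reduce items [C → D .], [P → .], [Y → D .] and shift items [P → . y C ;], [P → . y C P] — shift-reduce conflict.
I6 contains reduce item [P → .] and shift items [P → . y C ;], [P → y C . ;], [P → . y C P] — shift-reduce conflict.
I7 contains reduce items [C → D .], [P → .] and shift items [P → . y C ;], [P → . y C P] — shift-reduce conflict.
I9 contains reduce item [P → y C P .] and shift item [D → C P . y] — shift-reduce conflict.

Answer: Yes — I1: [P → .] vs [P → . y C ;]; I2: [C → D .] vs [P → . y C ;]; I6: [P → .] vs [P → . y C ;]; I7: [C → D .] vs [P → . y C ;]; I9: [P → y C P .] vs [D → C P . y]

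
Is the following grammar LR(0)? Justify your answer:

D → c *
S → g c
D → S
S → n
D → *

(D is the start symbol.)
Yes, the grammar is LR(0)

A grammar is LR(0) if no state in the canonical LR(0) collection has:
  - both a shift item (dot before a terminal) and a complete item (shift-reduce conflict), or
  - two or more complete items (reduce-reduce conflict; the accept item [D' → D .] counts as a complete item here).

Augment with D' → D and build the canonical LR(0) collection (I0 = CLOSURE({[D' → . D]}), then GOTO on every symbol after a dot until no new states appear). It has 9 states:
  I0: { [D → . *], [D → . S], [D → . c *], [D' → . D], [S → . g c], [S → . n] }  — shift
  I1: { [D → * .] }  — reduce
  I2: { [D' → D .] }  — accept
  I3: { [D → S .] }  — reduce
  I4: { [D → c . *] }  — shift
  I5: { [S → g . c] }  — shift
  I6: { [S → n .] }  — reduce
  I7: { [S → g c .] }  — reduce
  I8: { [D → c * .] }  — reduce

Every state is either a pure shift/goto state or contains exactly one complete item and nothing to shift — no conflicts. The grammar is LR(0).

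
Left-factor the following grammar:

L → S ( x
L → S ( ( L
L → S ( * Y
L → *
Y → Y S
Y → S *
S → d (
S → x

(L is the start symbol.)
L → S ( L'
L' → x
L' → ( L
L' → * Y
L → *
Y → Y S
Y → S *
S → d (
S → x

Left-factoring transforms A → αβ₁ | αβ₂ into A → αA' and A' → β₁ | β₂
(α is the longest common prefix among the alternatives). Repeat until
no nonterminal has two alternatives with a common prefix.

Round 1: L has alternatives sharing prefix 'S ('. Introduce L': L → S ( L'
  Add: L' → x
  Add: L' → ( L
  Add: L' → * Y

No remaining common prefixes — done.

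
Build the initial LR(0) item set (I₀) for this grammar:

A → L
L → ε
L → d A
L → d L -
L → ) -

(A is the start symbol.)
First, augment the grammar with A' → A
I₀ = CLOSURE({ [A' → . A] }):
  [A' → . A] has the dot before A: add [A → . L]
  [A → . L] has the dot before L: add [L → .], [L → . d A], [L → . d L -], [L → . ) -]
No further items can be added.

I₀ = { [A → . L], [A' → . A], [L → . ) -], [L → . d A], [L → . d L -], [L → .] }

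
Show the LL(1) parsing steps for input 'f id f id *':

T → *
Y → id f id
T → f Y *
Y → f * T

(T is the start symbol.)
Stack is shown with the top on the left.

Stack        Input          Action
----------------------------------
T $          f id f id * $  output T → f Y *
f Y * $      f id f id * $  match 'f'
Y * $        id f id * $    output Y → id f id
id f id * $  id f id * $    match 'id'
f id * $     f id * $       match 'f'
id * $       id * $         match 'id'
* $          * $            match '*'
$            $              accept

The string is accepted.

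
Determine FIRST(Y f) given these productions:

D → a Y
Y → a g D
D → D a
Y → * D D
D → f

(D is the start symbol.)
FIRST sets of the non-terminals involved (from the grammar, by fixed-point iteration):
  FIRST(Y) = { '*', 'a' }

To compute FIRST(Y f), process the symbols left to right:
Symbol Y is a non-terminal. Add FIRST(Y) \ {ε} = { '*', 'a' }
Y is not nullable (ε ∉ FIRST(Y)), so stop here.
FIRST(Y f) = { '*', 'a' }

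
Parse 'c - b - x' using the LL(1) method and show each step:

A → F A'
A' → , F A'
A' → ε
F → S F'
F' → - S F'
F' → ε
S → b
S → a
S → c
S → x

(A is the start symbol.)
Stack is shown with the top on the left.

Stack        Input        Action
--------------------------------
A $          c - b - x $  output A → F A'
F A' $       c - b - x $  output F → S F'
S F' A' $    c - b - x $  output S → c
c F' A' $    c - b - x $  match 'c'
F' A' $      - b - x $    output F' → - S F'
- S F' A' $  - b - x $    match '-'
S F' A' $    b - x $      output S → b
b F' A' $    b - x $      match 'b'
F' A' $      - x $        output F' → - S F'
- S F' A' $  - x $        match '-'
S F' A' $    x $          output S → x
x F' A' $    x $          match 'x'
F' A' $      $            output F' → ε
A' $         $            output A' → ε
$            $            accept

The string is accepted.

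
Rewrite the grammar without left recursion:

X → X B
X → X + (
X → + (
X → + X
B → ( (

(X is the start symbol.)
X is directly left-recursive. The standard transformation for
  A → A α₁ | ... | A α_m | β₁ | ... | β_n
is
  A  → β₁ A' | ... | β_n A'
  A' → α₁ A' | ... | α_m A' | ε

X → + ( becomes X → + ( X'
X → + X becomes X → + X X'
X → X B becomes X' → B X'
X → X + ( becomes X' → + ( X'
Add X' → ε

Productions for other non-terminals are unchanged:
  B → ( (

Resulting grammar:
X → + ( X'
X → + X X'
X' → B X'
X' → + ( X'
X' → ε
B → ( (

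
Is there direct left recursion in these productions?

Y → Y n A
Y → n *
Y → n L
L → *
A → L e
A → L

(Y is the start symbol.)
Direct left recursion occurs when N → N α for some non-terminal N (the right-hand side begins with the left-hand side itself).

Y → Y n A: LEFT RECURSIVE (starts with Y)
Y → n *: starts with n
Y → n L: starts with n
L → *: starts with '*'
A → L e: starts with L
A → L: starts with L

The grammar has direct left recursion on: Y.

Answer: Yes, Y is left-recursive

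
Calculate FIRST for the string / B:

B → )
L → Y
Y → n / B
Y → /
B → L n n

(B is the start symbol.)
{ '/' }

To compute FIRST(/ B), process the symbols left to right:
Symbol / is a terminal. Add '/' and stop.
FIRST(/ B) = { '/' }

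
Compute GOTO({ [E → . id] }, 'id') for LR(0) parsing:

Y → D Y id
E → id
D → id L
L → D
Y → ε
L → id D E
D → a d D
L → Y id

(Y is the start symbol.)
GOTO(I, 'id') = CLOSURE({ [A → αX.β] : [A → α.Xβ] ∈ I, X = 'id' })

Items with dot before 'id', with the dot advanced:
  [E → . id] → [E → id .]
Closure adds nothing (no advanced item has the dot before a non-terminal).

GOTO = { [E → id .] }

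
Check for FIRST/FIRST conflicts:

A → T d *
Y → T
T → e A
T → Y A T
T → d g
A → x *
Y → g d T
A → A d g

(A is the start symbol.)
Yes. A → T d '*' / A → A d g on { 'd', 'e', 'g' }; A → x '*' / A → A d g on { 'x' }; Y → T / Y → g d T on { 'g' }; T → e A / T → Y A T on { 'e' }; T → Y A T / T → d g on { 'd' }

A FIRST/FIRST conflict occurs when two productions N → α and N → β for the same non-terminal have FIRST(α) ∩ FIRST(β) ≠ ∅ (with ε ∈ FIRST of a nullable right-hand side, so two nullable alternatives also conflict).

FIRST sets of the non-terminals at (or reachable through a nullable prefix from) the front of some alternative:
  FIRST(T) = { 'd', 'e', 'g' }
  FIRST(A) = { 'd', 'e', 'g', 'x' }
  FIRST(Y) = { 'd', 'e', 'g' }

Productions for A:
  A → T d *: FIRST = { 'd', 'e', 'g' }
  A → x *: FIRST = { 'x' }
  A → A d g: FIRST = { 'd', 'e', 'g', 'x' }
Productions for Y:
  Y → T: FIRST = { 'd', 'e', 'g' }
  Y → g d T: FIRST = { 'g' }
Productions for T:
  T → e A: FIRST = { 'e' }
  T → Y A T: FIRST = { 'd', 'e', 'g' }
  T → d g: FIRST = { 'd' }

Conflict for A: A → T d * and A → A d g
  Overlap: { 'd', 'e', 'g' }
Conflict for A: A → x * and A → A d g
  Overlap: { 'x' }
Conflict for Y: Y → T and Y → g d T
  Overlap: { 'g' }
Conflict for T: T → e A and T → Y A T
  Overlap: { 'e' }
Conflict for T: T → Y A T and T → d g
  Overlap: { 'd' }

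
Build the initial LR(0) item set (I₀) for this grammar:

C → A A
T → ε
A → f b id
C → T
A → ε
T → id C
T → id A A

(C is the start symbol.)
{ [A → . f b id], [A → .], [C → . A A], [C → . T], [C' → . C], [T → . id A A], [T → . id C], [T → .] }

First, augment the grammar with C' → C
I₀ = CLOSURE({ [C' → . C] }):
  [C' → . C] has the dot before C: add [C → . A A], [C → . T]
  [C → . A A] has the dot before A: add [A → . f b id], [A → .]
  [C → . T] has the dot before T: add [T → .], [T → . id C], [T → . id A A]
No further items can be added.

I₀ = { [A → . f b id], [A → .], [C → . A A], [C → . T], [C' → . C], [T → . id A A], [T → . id C], [T → .] }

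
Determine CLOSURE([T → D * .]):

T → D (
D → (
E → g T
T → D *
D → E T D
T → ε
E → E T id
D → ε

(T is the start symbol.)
{ [T → D * .] }

To compute CLOSURE, for each item [A → α.Bβ] where B is a non-terminal, add [B → .γ] for all productions B → γ; repeat for the newly added items until nothing changes.

Start with: [T → D * .]
The dot is at the end, so nothing is added.

CLOSURE = { [T → D * .] }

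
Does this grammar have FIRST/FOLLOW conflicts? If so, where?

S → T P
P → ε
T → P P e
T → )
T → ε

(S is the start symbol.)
Nullable non-terminals: P, S, T.
FIRST sets used below: FIRST(P) = { ε }
P has a nullable alternative but only one production, so nothing to check.
S has a nullable alternative but only one production, so nothing to check.

T: nullable alternative(s) T → ε; FOLLOW(T) = { $ }
  T → P P e: FIRST \ {ε} = { 'e' } — disjoint from FOLLOW(T)
  T → ): FIRST \ {ε} = { ')' } — disjoint from FOLLOW(T)
  T → ε: FIRST \ {ε} = { } — this is the only nullable alternative, skip

No FIRST/FOLLOW conflicts found.

Answer: No FIRST/FOLLOW conflicts.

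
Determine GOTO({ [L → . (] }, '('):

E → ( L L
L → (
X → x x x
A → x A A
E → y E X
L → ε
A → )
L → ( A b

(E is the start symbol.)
GOTO(I, '(') = CLOSURE({ [A → αX.β] : [A → α.Xβ] ∈ I, X = '(' })

Items with dot before '(', with the dot advanced:
  [L → . (] → [L → ( .]
Closure adds nothing (no advanced item has the dot before a non-terminal).

GOTO = { [L → ( .] }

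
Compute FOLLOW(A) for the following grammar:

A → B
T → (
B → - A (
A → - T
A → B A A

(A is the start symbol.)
{ $, '(', '-' }

A is the start symbol, so $ ∈ FOLLOW(A).
In B → - A (: A is followed by '(', add FIRST('(') \ {ε} = { '(' }
In A → B A A: A is followed by A, add FIRST(A) \ {ε} = { '-' }
In A → B A A: A is at the end; this adds FOLLOW(A) to itself — nothing new

Taking the union: FOLLOW(A) = { $, '(', '-' }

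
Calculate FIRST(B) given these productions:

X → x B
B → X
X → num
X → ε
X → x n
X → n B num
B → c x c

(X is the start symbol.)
FIRST sets of the other non-terminals involved (by the same procedure, iterated to a fixed point):
  FIRST(X) = { 'n', 'num', 'x', ε }

From B → X:
  - X is a non-terminal: add FIRST(X) \ {ε} = { 'n', 'num', 'x' }
    X is nullable and nothing follows, so the whole right-hand side can vanish: ε ∈ FIRST(B)
From B → c x c:
  - c is a terminal: add 'c' and stop

Collecting: FIRST(B) = { 'c', 'n', 'num', 'x', ε }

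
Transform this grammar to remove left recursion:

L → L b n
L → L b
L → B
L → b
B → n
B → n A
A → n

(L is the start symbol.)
L → B L'
L → b L'
L' → b n L'
L' → b L'
L' → ε
B → n
B → n A
A → n

L is directly left-recursive. The standard transformation for
  A → A α₁ | ... | A α_m | β₁ | ... | β_n
is
  A  → β₁ A' | ... | β_n A'
  A' → α₁ A' | ... | α_m A' | ε

L → B becomes L → B L'
L → b becomes L → b L'
L → L b n becomes L' → b n L'
L → L b becomes L' → b L'
Add L' → ε

Productions for other non-terminals are unchanged:
  B → n
  B → n A
  A → n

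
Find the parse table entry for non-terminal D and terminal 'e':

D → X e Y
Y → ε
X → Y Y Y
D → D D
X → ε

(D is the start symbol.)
To find M[D, 'e'], we find productions for D where 'e' is in the predict set (PREDICT(N → α) = (FIRST(α) \ {ε}) ∪ (FOLLOW(N) if α ⇒* ε)).

Relevant sets:
  FIRST(X) = { ε }
  FIRST(D) = { 'e' }

D → X e Y: PREDICT = { 'e' }
  'e' is in predict set, so this production goes in M[D, 'e']
D → D D: PREDICT = { 'e' }
  'e' is in predict set, so this production goes in M[D, 'e']

M[D, 'e'] = D → X e Y, D → D D  (a multiply-defined cell — the grammar is not LL(1))

Answer: D → X e Y, D → D D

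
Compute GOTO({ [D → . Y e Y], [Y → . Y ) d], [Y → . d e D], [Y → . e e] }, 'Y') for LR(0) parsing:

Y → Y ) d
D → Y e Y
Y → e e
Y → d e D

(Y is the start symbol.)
GOTO(I, 'Y') = CLOSURE({ [A → αX.β] : [A → α.Xβ] ∈ I, X = 'Y' })

Items with dot before 'Y', with the dot advanced:
  [D → . Y e Y] → [D → Y . e Y]
  [Y → . Y ) d] → [Y → Y . ) d]
Closure adds nothing (no advanced item has the dot before a non-terminal).

GOTO = { [D → Y . e Y], [Y → Y . ) d] }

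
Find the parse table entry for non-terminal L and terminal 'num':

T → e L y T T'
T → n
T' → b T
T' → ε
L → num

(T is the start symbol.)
L → num

To find M[L, 'num'], we find productions for L where 'num' is in the predict set (PREDICT(N → α) = (FIRST(α) \ {ε}) ∪ (FOLLOW(N) if α ⇒* ε)).

L → num: PREDICT = { 'num' }
  'num' is in predict set, so this production goes in M[L, 'num']

M[L, 'num'] = L → num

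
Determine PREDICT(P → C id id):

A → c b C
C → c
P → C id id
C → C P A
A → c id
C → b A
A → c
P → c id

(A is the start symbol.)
{ 'b', 'c' }

PREDICT(P → C id id) = (FIRST(RHS) \ {ε}) ∪ (FOLLOW(P) if ε ∈ FIRST(RHS), i.e. RHS ⇒* ε)
FIRST(C) = { 'b', 'c' }
FIRST(C id id) = { 'b', 'c' }
ε ∉ FIRST(C id id), so FOLLOW(P) is not added.
PREDICT(P → C id id) = { 'b', 'c' }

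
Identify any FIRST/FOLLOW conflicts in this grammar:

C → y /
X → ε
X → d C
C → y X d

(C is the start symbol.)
Yes. X → d C with FOLLOW(X) on { 'd' }

A FIRST/FOLLOW conflict occurs when a non-terminal N has a nullable alternative N → β (β ⇒* ε) and another alternative N → α with FIRST(α) ∩ FOLLOW(N) ≠ ∅: on such a lookahead the parser cannot decide between expanding α and letting N vanish via β.

Nullable non-terminals: X.

X: nullable alternative(s) X → ε; FOLLOW(X) = { 'd' }
  X → ε: FIRST \ {ε} = { } — this is the only nullable alternative, skip
  X → d C: FIRST \ {ε} = { 'd' } — overlaps FOLLOW(X) on { 'd' }: CONFLICT

C has no nullable alternative, so no FIRST/FOLLOW check is needed there.

So the grammar has 1 FIRST/FOLLOW conflict (marked CONFLICT above).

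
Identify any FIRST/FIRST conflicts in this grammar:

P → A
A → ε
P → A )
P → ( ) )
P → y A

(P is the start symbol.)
A FIRST/FIRST conflict occurs when two productions N → α and N → β for the same non-terminal have FIRST(α) ∩ FIRST(β) ≠ ∅ (with ε ∈ FIRST of a nullable right-hand side, so two nullable alternatives also conflict).

FIRST sets of the non-terminals at (or reachable through a nullable prefix from) the front of some alternative:
  FIRST(A) = { ε }

Productions for P:
  P → A: FIRST = { ε }
  P → A ): FIRST = { ')' }
  P → ( ) ): FIRST = { '(' }
  P → y A: FIRST = { 'y' }
A has only one production, so no FIRST/FIRST conflict is possible there.

All alternatives of each non-terminal have pairwise disjoint FIRST sets.

Answer: No FIRST/FIRST conflicts.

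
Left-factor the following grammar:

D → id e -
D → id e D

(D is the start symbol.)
Left-factoring transforms A → αβ₁ | αβ₂ into A → αA' and A' → β₁ | β₂
(α is the longest common prefix among the alternatives). Repeat until
no nonterminal has two alternatives with a common prefix.

Round 1: D has alternatives sharing prefix 'id e'. Introduce D': D → id e D'
  Add: D' → -
  Add: D' → D

No remaining common prefixes — done.

Resulting grammar:
D → id e D'
D' → -
D' → D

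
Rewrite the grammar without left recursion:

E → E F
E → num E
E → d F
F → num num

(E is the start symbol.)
E is directly left-recursive. The standard transformation for
  A → A α₁ | ... | A α_m | β₁ | ... | β_n
is
  A  → β₁ A' | ... | β_n A'
  A' → α₁ A' | ... | α_m A' | ε

E → num E becomes E → num E E'
E → d F becomes E → d F E'
E → E F becomes E' → F E'
Add E' → ε

Productions for other non-terminals are unchanged:
  F → num num

Resulting grammar:
E → num E E'
E → d F E'
E' → F E'
E' → ε
F → num num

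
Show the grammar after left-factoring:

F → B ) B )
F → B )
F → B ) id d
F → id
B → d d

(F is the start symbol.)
Left-factoring transforms A → αβ₁ | αβ₂ into A → αA' and A' → β₁ | β₂
(α is the longest common prefix among the alternatives). Repeat until
no nonterminal has two alternatives with a common prefix.

Round 1: F has alternatives sharing prefix 'B )'. Introduce F': F → B ) F'
  Add: F' → B )
  Add: F' → ε
  Add: F' → id d

No remaining common prefixes — done.

Resulting grammar:
F → B ) F'
F' → B )
F' → ε
F' → id d
F → id
B → d d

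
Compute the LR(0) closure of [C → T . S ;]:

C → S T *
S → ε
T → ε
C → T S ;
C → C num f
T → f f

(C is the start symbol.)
{ [C → T . S ;], [S → .] }

To compute CLOSURE, for each item [A → α.Bβ] where B is a non-terminal, add [B → .γ] for all productions B → γ; repeat for the newly added items until nothing changes.

Start with: [C → T . S ;]
  [C → T . S ;] has the dot before S: add [S → .]
No further items can be added.

CLOSURE = { [C → T . S ;], [S → .] }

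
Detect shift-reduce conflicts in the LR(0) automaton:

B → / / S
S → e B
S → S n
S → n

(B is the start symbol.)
A shift-reduce conflict occurs when an LR(0) state has both:
  - a complete (reduce) item [A → α .] (dot at the end), and
  - a shift item [B → β . c γ] (dot before a terminal).

Augment with B' → B and build the canonical LR(0) collection (I0 = CLOSURE({[B' → . B]}), then GOTO on every symbol after a dot until no new states appear). It has 9 states:
  I0: { [B → . / / S], [B' → . B] }  — shift
  I1: { [B → / . / S] }  — shift
  I2: { [B' → B .] }  — accept
  I3: { [B → / / . S], [S → . S n], [S → . e B], [S → . n] }  — shift
  I4: { [B → / / S .], [S → S . n] }  — shift, reduce
  I5: { [B → . / / S], [S → e . B] }  — shift
  I6: { [S → n .] }  — reduce
  I7: { [S → e B .] }  — reduce
  I8: { [S → S n .] }  — reduce

I4 contains reduce item [B → / / S .] and shift item [S → S . n] — shift-reduce conflict.

Answer: Yes — I4: [B → / / S .] vs [S → S . n]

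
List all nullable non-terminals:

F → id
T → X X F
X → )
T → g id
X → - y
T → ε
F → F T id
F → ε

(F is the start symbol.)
ε-productions: T → ε, F → ε
So T, F are immediately nullable.
No further non-terminal can be added: every production for the remaining non-terminals contains a terminal or a non-nullable non-terminal.
Nullable = { 'F', 'T' }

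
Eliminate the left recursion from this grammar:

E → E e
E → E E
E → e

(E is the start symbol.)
E → e E'
E' → e E'
E' → E E'
E' → ε

E is directly left-recursive. The standard transformation for
  A → A α₁ | ... | A α_m | β₁ | ... | β_n
is
  A  → β₁ A' | ... | β_n A'
  A' → α₁ A' | ... | α_m A' | ε

E → e becomes E → e E'
E → E e becomes E' → e E'
E → E E becomes E' → E E'
Add E' → ε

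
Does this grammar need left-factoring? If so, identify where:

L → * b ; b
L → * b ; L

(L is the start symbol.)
Left-factoring is needed when two productions for the same non-terminal
share a common prefix on the right-hand side.

Productions for L:
  L → * b ; b
  L → * b ; L

Found common prefix '* b ;' in productions for L

Answer: Yes, L has productions with common prefix '* b ;'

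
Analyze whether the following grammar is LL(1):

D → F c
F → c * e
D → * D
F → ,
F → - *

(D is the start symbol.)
Relevant sets:
  FIRST(F) = { ',', '-', 'c' }

For D:
  PREDICT(D → F c) = { ',', '-', 'c' }
  PREDICT(D → '*' D) = { '*' }
For F:
  PREDICT(F → c '*' e) = { 'c' }
  PREDICT(F → ',') = { ',' }
  PREDICT(F → '-' '*') = { '-' }

All predict sets are disjoint. The grammar IS LL(1).

Answer: Yes, the grammar is LL(1).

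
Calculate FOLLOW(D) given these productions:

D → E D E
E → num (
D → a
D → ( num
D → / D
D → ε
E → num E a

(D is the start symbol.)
To compute FOLLOW(D), find every occurrence of D on a right-hand side N → α D β: add FIRST(β) \ {ε}, and if β is empty or nullable also add FOLLOW(N). Iterate to a fixed point.

D is the start symbol, so $ ∈ FOLLOW(D).
In D → E D E: D is followed by E, add FIRST(E) \ {ε} = { 'num' }
In D → / D: D is at the end; this adds FOLLOW(D) to itself — nothing new

Taking the union: FOLLOW(D) = { $, 'num' }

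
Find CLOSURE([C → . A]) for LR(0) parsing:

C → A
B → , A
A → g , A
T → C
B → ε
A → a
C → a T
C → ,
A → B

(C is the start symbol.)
{ [A → . B], [A → . a], [A → . g , A], [B → . , A], [B → .], [C → . A] }

Start with: [C → . A]
  [C → . A] has the dot before A: add [A → . g , A], [A → . a], [A → . B]
  [A → . B] has the dot before B: add [B → . , A], [B → .]
No further items can be added.

CLOSURE = { [A → . B], [A → . a], [A → . g , A], [B → . , A], [B → .], [C → . A] }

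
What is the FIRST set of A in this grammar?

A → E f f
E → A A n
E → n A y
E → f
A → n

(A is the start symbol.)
FIRST sets of the other non-terminals involved (by the same procedure, iterated to a fixed point):
  FIRST(E) = { 'f', 'n' }

From A → E f f:
  - E is a non-terminal: add FIRST(E) \ {ε} = { 'f', 'n' }
    E is not nullable, so stop
From A → n:
  - n is a terminal: add 'n' and stop

Collecting: FIRST(A) = { 'f', 'n' }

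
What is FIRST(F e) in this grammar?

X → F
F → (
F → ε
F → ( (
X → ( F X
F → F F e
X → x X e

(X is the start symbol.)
FIRST sets of the non-terminals involved (from the grammar, by fixed-point iteration):
  FIRST(F) = { '(', 'e', ε }

To compute FIRST(F e), process the symbols left to right:
Symbol F is a non-terminal. Add FIRST(F) \ {ε} = { '(', 'e' }
F is nullable (ε ∈ FIRST(F)), continue to the next symbol.
Symbol e is a terminal. Add 'e' and stop.
FIRST(F e) = { '(', 'e' }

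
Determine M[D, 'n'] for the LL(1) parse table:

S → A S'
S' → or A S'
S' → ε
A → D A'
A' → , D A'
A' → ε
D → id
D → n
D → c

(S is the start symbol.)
D → n

To find M[D, 'n'], we find productions for D where 'n' is in the predict set (PREDICT(N → α) = (FIRST(α) \ {ε}) ∪ (FOLLOW(N) if α ⇒* ε)).

D → id: PREDICT = { 'id' }
D → n: PREDICT = { 'n' }
  'n' is in predict set, so this production goes in M[D, 'n']
D → c: PREDICT = { 'c' }

M[D, 'n'] = D → n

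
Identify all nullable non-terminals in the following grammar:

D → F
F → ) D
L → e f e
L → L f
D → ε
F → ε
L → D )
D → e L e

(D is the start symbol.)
{ 'D', 'F' }

ε-productions: D → ε, F → ε
So D, F are immediately nullable.
No further non-terminal can be added: every production for the remaining non-terminals contains a terminal or a non-nullable non-terminal.
Nullable = { 'D', 'F' }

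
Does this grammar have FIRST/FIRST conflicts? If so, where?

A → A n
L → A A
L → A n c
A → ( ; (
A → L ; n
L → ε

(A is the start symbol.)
A FIRST/FIRST conflict occurs when two productions N → α and N → β for the same non-terminal have FIRST(α) ∩ FIRST(β) ≠ ∅ (with ε ∈ FIRST of a nullable right-hand side, so two nullable alternatives also conflict).

FIRST sets of the non-terminals at (or reachable through a nullable prefix from) the front of some alternative:
  FIRST(A) = { '(', ';' }
  FIRST(L) = { '(', ';', ε }

Productions for A:
  A → A n: FIRST = { '(', ';' }
  A → ( ; (: FIRST = { '(' }
  A → L ; n: FIRST = { '(', ';' }
Productions for L:
  L → A A: FIRST = { '(', ';' }
  L → A n c: FIRST = { '(', ';' }
  L → ε: FIRST = { ε }

Conflict for A: A → A n and A → ( ; (
  Overlap: { '(' }
Conflict for A: A → A n and A → L ; n
  Overlap: { '(', ';' }
Conflict for A: A → ( ; ( and A → L ; n
  Overlap: { '(' }
Conflict for L: L → A A and L → A n c
  Overlap: { '(', ';' }

Answer: Yes. A → A n / A → '(' ';' '(' on { '(' }; A → A n / A → L ';' n on { '(', ';' }; A → '(' ';' '(' / A → L ';' n on { '(' }; L → A A / L → A n c on { '(', ';' }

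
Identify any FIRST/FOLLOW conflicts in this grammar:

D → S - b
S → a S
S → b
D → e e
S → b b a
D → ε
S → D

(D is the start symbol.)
Yes. D → S '-' b with FOLLOW(D) on { '-' }

A FIRST/FOLLOW conflict occurs when a non-terminal N has a nullable alternative N → β (β ⇒* ε) and another alternative N → α with FIRST(α) ∩ FOLLOW(N) ≠ ∅: on such a lookahead the parser cannot decide between expanding α and letting N vanish via β.

Nullable non-terminals: D, S.
FIRST sets used below: FIRST(S) = { '-', 'a', 'b', 'e', ε }, FIRST(D) = { '-', 'a', 'b', 'e', ε }

D: nullable alternative(s) D → ε; FOLLOW(D) = { $, '-' }
  D → S - b: FIRST \ {ε} = { '-', 'a', 'b', 'e' } — overlaps FOLLOW(D) on { '-' }: CONFLICT
  D → e e: FIRST \ {ε} = { 'e' } — disjoint from FOLLOW(D)
  D → ε: FIRST \ {ε} = { } — this is the only nullable alternative, skip

S: nullable alternative(s) S → D; FOLLOW(S) = { '-' }
  S → a S: FIRST \ {ε} = { 'a' } — disjoint from FOLLOW(S)
  S → b: FIRST \ {ε} = { 'b' } — disjoint from FOLLOW(S)
  S → b b a: FIRST \ {ε} = { 'b' } — disjoint from FOLLOW(S)
  S → D: FIRST \ {ε} = { '-', 'a', 'b', 'e' } — this is the only nullable alternative, skip

So the grammar has 1 FIRST/FOLLOW conflict (marked CONFLICT above).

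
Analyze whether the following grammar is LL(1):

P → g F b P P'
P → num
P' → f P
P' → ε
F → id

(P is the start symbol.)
No. Predict set conflict for P': { 'f' }

A grammar is LL(1) if for each non-terminal N with multiple productions, the predict sets of those productions are pairwise disjoint, where PREDICT(N → α) = (FIRST(α) \ {ε}) ∪ (FOLLOW(N) if α ⇒* ε).

Relevant sets:
  FOLLOW(P') = { $, 'f' }

For P:
  PREDICT(P → g F b P P') = { 'g' }
  PREDICT(P → num) = { 'num' }
For P':
  PREDICT(P' → f P) = { 'f' }
  PREDICT(P' → ε) = { $, 'f' }
F has a single production, so nothing to check there.

Conflict found: Predict set conflict for P': { 'f' }
The grammar is NOT LL(1).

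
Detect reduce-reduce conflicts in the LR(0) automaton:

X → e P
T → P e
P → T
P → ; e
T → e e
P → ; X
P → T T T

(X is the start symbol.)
Yes — I10: [P → T .] vs [P → T T T .]

Augment with X' → X and build the canonical LR(0) collection (I0 = CLOSURE({[X' → . X]}), then GOTO on every symbol after a dot until no new states appear). It has 14 states:
  I0: { [X → . e P], [X' → . X] }  — shift
  I1: { [X' → X .] }  — accept
  I2: { [P → . ; X], [P → . ; e], [P → . T T T], [P → . T], [T → . P e], [T → . e e], [X → e . P] }  — shift
  I3: { [P → ; . X], [P → ; . e], [X → . e P] }  — shift
  I4: { [T → P . e], [X → e P .] }  — shift, reduce
  I5: { [P → . ; X], [P → . ; e], [P → . T T T], [P → . T], [P → T . T T], [P → T .], [T → . P e], [T → . e e] }  — shift, reduce
  I6: { [T → e . e] }  — shift
  I7: { [T → e e .] }  — reduce
  I8: { [T → P . e] }  — shift
  I9: { [P → . ; X], [P → . ; e], [P → . T T T], [P → . T], [P → T . T T], [P → T .], [P → T T . T], [T → . P e], [T → . e e] }  — shift, reduce
  I10: { [P → . ; X], [P → . ; e], [P → . T T T], [P → . T], [P → T . T T], [P → T .], [P → T T . T], [P → T T T .], [T → . P e], [T → . e e] }  — shift, 2 reduces
  I11: { [T → P e .] }  — reduce
  I12: { [P → ; X .] }  — reduce
  I13: { [P → . ; X], [P → . ; e], [P → . T T T], [P → . T], [P → ; e .], [T → . P e], [T → . e e], [X → e . P] }  — shift, reduce

I10 contains complete items [P → T .], [P → T T T .] — reduce-reduce conflict.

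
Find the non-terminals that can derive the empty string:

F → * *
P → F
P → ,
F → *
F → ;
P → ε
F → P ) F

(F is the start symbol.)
{ 'P' }

A non-terminal is nullable if it can derive ε (the empty string): either it has an ε-production, or it has a production whose right-hand side consists entirely of nullable non-terminals.

ε-productions: P → ε
So P is immediately nullable.
No further non-terminal can be added: every production for the remaining non-terminals contains a terminal or a non-nullable non-terminal.
Nullable = { 'P' }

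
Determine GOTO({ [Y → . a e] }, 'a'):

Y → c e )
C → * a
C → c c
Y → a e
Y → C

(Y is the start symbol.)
GOTO(I, 'a') = CLOSURE({ [A → αX.β] : [A → α.Xβ] ∈ I, X = 'a' })

Items with dot before 'a', with the dot advanced:
  [Y → . a e] → [Y → a . e]
Closure adds nothing (no advanced item has the dot before a non-terminal).

GOTO = { [Y → a . e] }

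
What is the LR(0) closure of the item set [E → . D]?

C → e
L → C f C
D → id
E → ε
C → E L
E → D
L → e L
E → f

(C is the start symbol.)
Start with: [E → . D]
  [E → . D] has the dot before D: add [D → . id]
No further items can be added.

CLOSURE = { [D → . id], [E → . D] }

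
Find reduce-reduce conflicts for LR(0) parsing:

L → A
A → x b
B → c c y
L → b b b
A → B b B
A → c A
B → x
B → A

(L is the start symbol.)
A reduce-reduce conflict occurs when an LR(0) state has two complete items [A → α .] and [B → β .] — both call for a reduction, and with no lookahead the parser cannot choose between them.

Augment with L' → L and build the canonical LR(0) collection (I0 = CLOSURE({[L' → . L]}), then GOTO on every symbol after a dot until no new states appear). It has 16 states:
  I0: { [A → . B b B], [A → . c A], [A → . x b], [B → . A], [B → . c c y], [B → . x], [L → . A], [L → . b b b], [L' → . L] }  — shift
  I1: { [B → A .], [L → A .] }  — 2 reduces
  I2: { [A → B . b B] }  — shift
  I3: { [L' → L .] }  — accept
  I4: { [L → b . b b] }  — shift
  I5: { [A → . B b B], [A → . c A], [A → . x b], [A → c . A], [B → . A], [B → . c c y], [B → . x], [B → c . c y] }  — shift
  I6: { [A → x . b], [B → x .] }  — shift, reduce
  I7: { [A → x b .] }  — reduce
  I8: { [A → c A .], [B → A .] }  — 2 reduces
  I9: { [A → . B b B], [A → . c A], [A → . x b], [A → c . A], [B → . A], [B → . c c y], [B → . x], [B → c . c y], [B → c c . y] }  — shift
  I10: { [B → c c y .] }  — reduce
  I11: { [L → b b . b] }  — shift
  I12: { [L → b b b .] }  — reduce
  I13: { [A → . B b B], [A → . c A], [A → . x b], [A → B b . B], [B → . A], [B → . c c y], [B → . x] }  — shift
  I14: { [B → A .] }  — reduce
  I15: { [A → B . b B], [A → B b B .] }  — shift, reduce

I1 contains complete items [B → A .], [L → A .] — reduce-reduce conflict.
I8 contains complete items [A → c A .], [B → A .] — reduce-reduce conflict.

Answer: Yes — I1: [B → A .] vs [L → A .]; I8: [A → c A .] vs [B → A .]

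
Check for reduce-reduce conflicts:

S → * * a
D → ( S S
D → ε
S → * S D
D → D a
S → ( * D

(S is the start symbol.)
A reduce-reduce conflict occurs when an LR(0) state has two complete items [A → α .] and [B → β .] — both call for a reduction, and with no lookahead the parser cannot choose between them.

Augment with S' → S and build the canonical LR(0) collection (I0 = CLOSURE({[S' → . S]}), then GOTO on every symbol after a dot until no new states appear). It has 14 states:
  I0: { [S → . ( * D], [S → . * * a], [S → . * S D], [S' → . S] }  — shift
  I1: { [S → ( . * D] }  — shift
  I2: { [S → * . * a], [S → * . S D], [S → . ( * D], [S → . * * a], [S → . * S D] }  — shift
  I3: { [S' → S .] }  — accept
  I4: { [S → * * . a], [S → * . * a], [S → * . S D], [S → . ( * D], [S → . * * a], [S → . * S D] }  — shift
  I5: { [D → . ( S S], [D → . D a], [D → .], [S → * S . D] }  — shift, reduce
  I6: { [D → ( . S S], [S → . ( * D], [S → . * * a], [S → . * S D] }  — shift
  I7: { [D → D . a], [S → * S D .] }  — shift, reduce
  I8: { [D → D a .] }  — reduce
  I9: { [D → ( S . S], [S → . ( * D], [S → . * * a], [S → . * S D] }  — shift
  I10: { [D → ( S S .] }  — reduce
  I11: { [S → * * a .] }  — reduce
  I12: { [D → . ( S S], [D → . D a], [D → .], [S → ( * . D] }  — shift, reduce
  I13: { [D → D . a], [S → ( * D .] }  — shift, reduce

No state contains more than one complete item.

Answer: No reduce-reduce conflicts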